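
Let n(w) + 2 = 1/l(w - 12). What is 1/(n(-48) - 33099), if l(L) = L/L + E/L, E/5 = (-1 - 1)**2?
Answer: -2/66199 ≈ -3.0212e-5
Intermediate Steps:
E = 20 (E = 5*(-1 - 1)**2 = 5*(-2)**2 = 5*4 = 20)
l(L) = 1 + 20/L (l(L) = L/L + 20/L = 1 + 20/L)
n(w) = -2 + (-12 + w)/(8 + w) (n(w) = -2 + 1/((20 + (w - 12))/(w - 12)) = -2 + 1/((20 + (-12 + w))/(-12 + w)) = -2 + 1/((8 + w)/(-12 + w)) = -2 + (-12 + w)/(8 + w))
1/(n(-48) - 33099) = 1/((-28 - 1*(-48))/(8 - 48) - 33099) = 1/((-28 + 48)/(-40) - 33099) = 1/(-1/40*20 - 33099) = 1/(-1/2 - 33099) = 1/(-66199/2) = -2/66199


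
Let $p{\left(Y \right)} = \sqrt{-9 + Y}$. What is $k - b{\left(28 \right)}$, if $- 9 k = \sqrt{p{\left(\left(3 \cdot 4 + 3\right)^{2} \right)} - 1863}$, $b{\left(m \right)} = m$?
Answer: $-28 - \frac{i \sqrt{1863 - 6 \sqrt{6}}}{9} \approx -28.0 - 4.7769 i$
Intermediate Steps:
$k = - \frac{\sqrt{-1863 + 6 \sqrt{6}}}{9}$ ($k = - \frac{\sqrt{\sqrt{-9 + \left(3 \cdot 4 + 3\right)^{2}} - 1863}}{9} = - \frac{\sqrt{\sqrt{-9 + \left(12 + 3\right)^{2}} - 1863}}{9} = - \frac{\sqrt{\sqrt{-9 + 15^{2}} - 1863}}{9} = - \frac{\sqrt{\sqrt{-9 + 225} - 1863}}{9} = - \frac{\sqrt{\sqrt{216} - 1863}}{9} = - \frac{\sqrt{6 \sqrt{6} - 1863}}{9} = - \frac{\sqrt{-1863 + 6 \sqrt{6}}}{9} \approx - 4.7769 i$)
$k - b{\left(28 \right)} = - \frac{i \sqrt{1863 - 6 \sqrt{6}}}{9} - 28 = -28 - \frac{i \sqrt{1863 - 6 \sqrt{6}}}{9}$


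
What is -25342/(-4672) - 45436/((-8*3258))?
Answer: 27274715/3805344 ≈ 7.1675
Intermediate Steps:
-25342/(-4672) - 45436/((-8*3258)) = -25342*(-1/4672) - 45436/(-26064) = 12671/2336 - 45436*(-1/26064) = 12671/2336 + 11359/6516 = 27274715/3805344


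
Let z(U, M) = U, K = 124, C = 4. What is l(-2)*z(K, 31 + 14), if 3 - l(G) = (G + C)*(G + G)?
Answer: 1364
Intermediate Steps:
l(G) = 3 - 2*G*(4 + G) (l(G) = 3 - (G + 4)*(G + G) = 3 - (4 + G)*2*G = 3 - 2*G*(4 + G))
l(-2)*z(K, 31 + 14) = (3 - 8*(-2) - 2*(-2)²)*124 = (3 + 16 - 2*4)*124 = (3 + 16 - 8)*124 = 11*124 = 1364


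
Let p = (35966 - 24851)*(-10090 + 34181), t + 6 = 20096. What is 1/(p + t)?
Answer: 1/267791555 ≈ 3.7343e-9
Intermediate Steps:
t = 20090 (t = -6 + 20096 = 20090)
p = 267771465 (p = 11115*24091 = 267771465)
1/(p + t) = 1/(267771465 + 20090) = 1/267791555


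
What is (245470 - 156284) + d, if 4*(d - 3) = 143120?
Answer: 124969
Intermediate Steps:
d = 35783 (d = 3 + (¼)*143120 = 3 + 35780 = 35783)
(245470 - 156284) + d = (245470 - 156284) + 35783 = 89186 + 35783 = 124969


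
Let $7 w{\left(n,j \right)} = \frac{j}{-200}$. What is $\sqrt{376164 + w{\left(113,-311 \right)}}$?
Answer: $\frac{\sqrt{7372818754}}{140} \approx 613.32$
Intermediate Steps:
$w{\left(n,j \right)} = - \frac{j}{1400}$ ($w{\left(n,j \right)} = \frac{j \frac{1}{-200}}{7} = \frac{j \left(- \frac{1}{200}\right)}{7} = \frac{\left(- \frac{1}{200}\right) j}{7} = - \frac{j}{1400}$)
$\sqrt{376164 + w{\left(113,-311 \right)}} = \sqrt{376164 - - \frac{311}{1400}} = \sqrt{376164 + \frac{311}{1400}} = \sqrt{\frac{526629911}{1400}} = \frac{\sqrt{7372818754}}{140}$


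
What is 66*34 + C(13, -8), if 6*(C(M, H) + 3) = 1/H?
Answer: 107567/48 ≈ 2241.0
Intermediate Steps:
C(M, H) = -3 + 1/(6*H) (C(M, H) = -3 + (1/H)/6 = -3 + 1/(6*H))
66*34 + C(13, -8) = 66*34 + (-3 + (1/6)/(-8)) = 2244 + (-3 + (1/6)*(-1/8)) = 2244 + (-3 - 1/48) = 2244 - 145/48 = 107567/48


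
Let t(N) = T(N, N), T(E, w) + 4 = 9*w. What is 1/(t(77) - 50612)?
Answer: -1/49923 ≈ -2.0031e-5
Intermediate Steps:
T(E, w) = -4 + 9*w
t(N) = -4 + 9*N
1/(t(77) - 50612) = 1/((-4 + 9*77) - 50612) = 1/((-4 + 693) - 50612) = 1/(689 - 50612) = 1/(-49923) = -1/49923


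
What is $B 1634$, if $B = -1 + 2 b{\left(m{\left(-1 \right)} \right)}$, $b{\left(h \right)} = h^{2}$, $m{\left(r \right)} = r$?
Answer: $1634$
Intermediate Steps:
$B = 1$ ($B = -1 + 2 \left(-1\right)^{2} = -1 + 2 \cdot 1 = -1 + 2 = 1$)
$B 1634 = 1 \cdot 1634 = 1634$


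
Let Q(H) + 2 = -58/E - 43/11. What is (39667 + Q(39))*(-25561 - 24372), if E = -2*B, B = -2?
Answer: -43552810925/22 ≈ -1.9797e+9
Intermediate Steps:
E = 4 (E = -2*(-2) = 4)
Q(H) = -449/22 (Q(H) = -2 + (-58/4 - 43/11) = -2 + (-58*¼ - 43*1/11) = -2 + (-29/2 - 43/11) = -2 - 405/22 = -449/22)
(39667 + Q(39))*(-25561 - 24372) = (39667 - 449/22)*(-25561 - 24372) = (872225/22)*(-49933) = -43552810925/22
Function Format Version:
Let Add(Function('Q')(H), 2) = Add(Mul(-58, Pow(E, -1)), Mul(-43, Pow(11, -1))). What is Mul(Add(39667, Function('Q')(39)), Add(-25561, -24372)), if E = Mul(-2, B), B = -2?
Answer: Rational(-43552810925, 22) ≈ -1.9797e+9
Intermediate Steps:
E = 4 (E = Mul(-2, -2) = 4)
Function('Q')(H) = Rational(-449, 22) (Function('Q')(H) = Add(-2, Add(Mul(-58, Pow(4, -1)), Mul(-43, Pow(11, -1)))) = Add(-2, Add(Mul(-58, Rational(1, 4)), Mul(-43, Rational(1, 11)))) = Add(-2, Add(Rational(-29, 2), Rational(-43, 11))) = Add(-2, Rational(-405, 22)) = Rational(-449, 22))
Mul(Add(39667, Function('Q')(39)), Add(-25561, -24372)) = Mul(Add(39667, Rational(-449, 22)), Add(-25561, -24372)) = Mul(Rational(872225, 22), -49933) = Rational(-43552810925, 22)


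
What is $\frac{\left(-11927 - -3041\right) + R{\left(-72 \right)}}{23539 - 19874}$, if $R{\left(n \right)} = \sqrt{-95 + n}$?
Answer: $- \frac{8886}{3665} + \frac{i \sqrt{167}}{3665} \approx -2.4246 + 0.003526 i$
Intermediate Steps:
$\frac{\left(-11927 - -3041\right) + R{\left(-72 \right)}}{23539 - 19874} = \frac{\left(-11927 - -3041\right) + \sqrt{-95 - 72}}{23539 - 19874} = \frac{\left(-11927 + 3041\right) + \sqrt{-167}}{3665} = \left(-8886 + i \sqrt{167}\right) \frac{1}{3665} = - \frac{8886}{3665} + \frac{i \sqrt{167}}{3665}$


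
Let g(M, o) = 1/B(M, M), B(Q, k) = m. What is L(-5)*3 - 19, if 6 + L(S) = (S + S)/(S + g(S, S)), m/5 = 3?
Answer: -1144/37 ≈ -30.919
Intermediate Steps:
m = 15 (m = 5*3 = 15)
B(Q, k) = 15
g(M, o) = 1/15
L(S) = -6 + 2*S/(1/15 + S) (L(S) = -6 + (S + S)/(S + 1/15) = -6 + (2*S)/(1/15 + S) = -6 + 2*S/(1/15 + S))
L(-5)*3 - 19 = (6*(-1 - 10*(-5))/(1 + 15*(-5)))*3 - 19 = (6*(-1 + 50)/(1 - 75))*3 - 19 = (6*49/(-74))*3 - 19 = (6*(-1/74)*49)*3 - 19 = -147/37*3 - 19 = -441/37 - 19 = -1144/37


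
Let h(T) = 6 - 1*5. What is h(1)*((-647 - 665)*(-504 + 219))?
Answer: 373920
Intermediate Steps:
h(T) = 1 (h(T) = 6 - 5 = 1)
h(1)*((-647 - 665)*(-504 + 219)) = 1*((-647 - 665)*(-504 + 219)) = 1*(-1312*(-285)) = 1*373920 = 373920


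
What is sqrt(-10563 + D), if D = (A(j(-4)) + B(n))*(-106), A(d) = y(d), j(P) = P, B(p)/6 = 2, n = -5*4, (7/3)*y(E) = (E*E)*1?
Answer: I*sqrt(615531)/7 ≈ 112.08*I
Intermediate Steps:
y(E) = 3*E**2/7 (y(E) = 3*((E*E)*1)/7 = 3*(E**2*1)/7 = 3*E**2/7)
n = -20
B(p) = 12 (B(p) = 6*2 = 12)
A(d) = 3*d**2/7
D = -13992/7 (D = ((3/7)*(-4)**2 + 12)*(-106) = ((3/7)*16 + 12)*(-106) = (48/7 + 12)*(-106) = (132/7)*(-106) = -13992/7 ≈ -1998.9)
sqrt(-10563 + D) = sqrt(-10563 - 13992/7) = sqrt(-87933/7) = I*sqrt(615531)/7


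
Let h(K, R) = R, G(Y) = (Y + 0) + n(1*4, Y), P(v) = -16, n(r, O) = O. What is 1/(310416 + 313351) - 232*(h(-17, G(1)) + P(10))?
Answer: 2025995217/623767 ≈ 3248.0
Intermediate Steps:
G(Y) = 2*Y (G(Y) = (Y + 0) + Y = Y + Y = 2*Y)
1/(310416 + 313351) - 232*(h(-17, G(1)) + P(10)) = 1/(310416 + 313351) - 232*(2*1 - 16) = 1/623767 - 232*(2 - 16) = 1/623767 - 232*(-14) = 1/623767 + 3248 = 2025995217/623767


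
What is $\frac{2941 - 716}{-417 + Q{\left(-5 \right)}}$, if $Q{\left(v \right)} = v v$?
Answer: $- \frac{2225}{392} \approx -5.676$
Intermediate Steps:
$Q{\left(v \right)} = v^{2}$
$\frac{2941 - 716}{-417 + Q{\left(-5 \right)}} = \frac{2941 - 716}{-417 + \left(-5\right)^{2}} = \frac{2225}{-417 + 25} = \frac{2225}{-392} = 2225 \left(- \frac{1}{392}\right) = - \frac{2225}{392}$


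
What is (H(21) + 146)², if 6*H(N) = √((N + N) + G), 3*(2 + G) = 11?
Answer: (2628 + √393)²/324 ≈ 21639.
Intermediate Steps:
G = 5/3 (G = -2 + (⅓)*11 = -2 + 11/3 = 5/3 ≈ 1.6667)
H(N) = √(5/3 + 2*N)/6 (H(N) = √((N + N) + 5/3)/6 = √(2*N + 5/3)/6 = √(5/3 + 2*N)/6)
(H(21) + 146)² = (√(15 + 18*21)/18 + 146)² = (√(15 + 378)/18 + 146)² = (√393/18 + 146)² = (146 + √393/18)²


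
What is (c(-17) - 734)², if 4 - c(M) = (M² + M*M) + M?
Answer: 1666681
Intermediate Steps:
c(M) = 4 - M - 2*M² (c(M) = 4 - ((M² + M*M) + M) = 4 - ((M² + M²) + M) = 4 - (2*M² + M) = 4 - (M + 2*M²) = 4 + (-M - 2*M²) = 4 - M - 2*M²)
(c(-17) - 734)² = ((4 - 1*(-17) - 2*(-17)²) - 734)² = ((4 + 17 - 2*289) - 734)² = ((4 + 17 - 578) - 734)² = (-557 - 734)² = (-1291)² = 1666681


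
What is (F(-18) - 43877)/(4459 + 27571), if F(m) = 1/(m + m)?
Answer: -1579573/1153080 ≈ -1.3699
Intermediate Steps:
F(m) = 1/(2*m)
(F(-18) - 43877)/(4459 + 27571) = ((½)/(-18) - 43877)/(4459 + 27571) = ((½)*(-1/18) - 43877)/32030 = (-1/36 - 43877)*(1/32030) = -1579573/36*1/32030 = -1579573/1153080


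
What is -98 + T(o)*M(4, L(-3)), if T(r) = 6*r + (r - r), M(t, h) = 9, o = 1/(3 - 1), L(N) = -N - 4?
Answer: -71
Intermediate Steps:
L(N) = -4 - N
o = ½ (o = 1/2 = ½ ≈ 0.50000)
T(r) = 6*r (T(r) = 6*r + 0 = 6*r)
-98 + T(o)*M(4, L(-3)) = -98 + (6*(½))*9 = -98 + 3*9 = -98 + 27 = -71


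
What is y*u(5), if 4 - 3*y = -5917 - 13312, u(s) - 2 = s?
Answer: 44877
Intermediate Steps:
u(s) = 2 + s
y = 6411 (y = 4/3 - (-5917 - 13312)/3 = 4/3 - 1/3*(-19229) = 4/3 + 19229/3 = 6411)
y*u(5) = 6411*(2 + 5) = 6411*7 = 44877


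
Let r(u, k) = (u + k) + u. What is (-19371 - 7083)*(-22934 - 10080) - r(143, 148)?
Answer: 873351922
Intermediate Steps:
r(u, k) = k + 2*u (r(u, k) = (k + u) + u = k + 2*u)
(-19371 - 7083)*(-22934 - 10080) - r(143, 148) = (-19371 - 7083)*(-22934 - 10080) - (148 + 2*143) = -26454*(-33014) - (148 + 286) = 873352356 - 1*434 = 873352356 - 434 = 873351922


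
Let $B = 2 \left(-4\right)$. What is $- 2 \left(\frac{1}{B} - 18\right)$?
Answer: $\frac{145}{4} \approx 36.25$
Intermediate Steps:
$B = -8$
$- 2 \left(\frac{1}{B} - 18\right) = - 2 \left(\frac{1}{-8} - 18\right) = - 2 \left(- \frac{1}{8} - 18\right) = \left(-2\right) \left(- \frac{145}{8}\right) = \frac{145}{4}$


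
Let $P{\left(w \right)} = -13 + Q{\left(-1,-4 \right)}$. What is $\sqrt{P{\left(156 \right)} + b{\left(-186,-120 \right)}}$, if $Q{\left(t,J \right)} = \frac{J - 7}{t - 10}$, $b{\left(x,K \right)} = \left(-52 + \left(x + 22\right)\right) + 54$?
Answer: $i \sqrt{174} \approx 13.191 i$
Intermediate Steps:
$b{\left(x,K \right)} = 24 + x$ ($b{\left(x,K \right)} = \left(-52 + \left(22 + x\right)\right) + 54 = \left(-30 + x\right) + 54 = 24 + x$)
$Q{\left(t,J \right)} = \frac{-7 + J}{-10 + t}$
$P{\left(w \right)} = -12$ ($P{\left(w \right)} = -13 + \frac{-7 - 4}{-10 - 1} = -13 + \frac{1}{-11} \left(-11\right) = -13 - -1 = -13 + 1 = -12$)
$\sqrt{P{\left(156 \right)} + b{\left(-186,-120 \right)}} = \sqrt{-12 + \left(24 - 186\right)} = \sqrt{-12 - 162} = \sqrt{-174} = i \sqrt{174}$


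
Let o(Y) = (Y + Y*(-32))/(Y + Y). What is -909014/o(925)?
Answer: 1818028/31 ≈ 58646.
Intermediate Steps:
o(Y) = -31/2 (o(Y) = (Y - 32*Y)/((2*Y)) = (-31*Y)*(1/(2*Y)) = -31/2)
-909014/o(925) = -909014/(-31/2) = -909014*(-2/31) = 1818028/31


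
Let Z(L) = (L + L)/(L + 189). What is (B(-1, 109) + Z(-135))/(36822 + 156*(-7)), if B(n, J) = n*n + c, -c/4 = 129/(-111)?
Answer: 4/220335 ≈ 1.8154e-5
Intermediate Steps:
c = 172/37 (c = -516/(-111) = -516*(-1)/111 = -4*(-43/37) = 172/37 ≈ 4.6487)
Z(L) = 2*L/(189 + L) (Z(L) = (2*L)/(189 + L) = 2*L/(189 + L))
B(n, J) = 172/37 + n**2 (B(n, J) = n*n + 172/37 = n**2 + 172/37 = 172/37 + n**2)
(B(-1, 109) + Z(-135))/(36822 + 156*(-7)) = ((172/37 + (-1)**2) + 2*(-135)/(189 - 135))/(36822 + 156*(-7)) = ((172/37 + 1) + 2*(-135)/54)/(36822 - 1092) = (209/37 + 2*(-135)*(1/54))/35730 = (209/37 - 5)*(1/35730) = (24/37)*(1/35730) = 4/220335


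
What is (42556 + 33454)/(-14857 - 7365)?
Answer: -38005/11111 ≈ -3.4205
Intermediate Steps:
(42556 + 33454)/(-14857 - 7365) = 76010/(-22222) = 76010*(-1/22222) = -38005/11111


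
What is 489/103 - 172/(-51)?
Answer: 42655/5253 ≈ 8.1201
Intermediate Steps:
489/103 - 172/(-51) = 489*(1/103) - 172*(-1/51) = 489/103 + 172/51 = 42655/5253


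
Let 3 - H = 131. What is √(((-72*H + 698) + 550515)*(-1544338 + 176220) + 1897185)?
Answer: I*√766731105437 ≈ 8.7563e+5*I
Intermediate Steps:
H = -128 (H = 3 - 1*131 = 3 - 131 = -128)
√(((-72*H + 698) + 550515)*(-1544338 + 176220) + 1897185) = √(((-72*(-128) + 698) + 550515)*(-1544338 + 176220) + 1897185) = √(((9216 + 698) + 550515)*(-1368118) + 1897185) = √((9914 + 550515)*(-1368118) + 1897185) = √(560429*(-1368118) + 1897185) = √(-766733002622 + 1897185) = √(-766731105437) = I*√766731105437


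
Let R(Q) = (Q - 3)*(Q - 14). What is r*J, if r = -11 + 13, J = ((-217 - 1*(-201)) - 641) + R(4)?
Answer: -1334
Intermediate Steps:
R(Q) = (-14 + Q)*(-3 + Q) (R(Q) = (-3 + Q)*(-14 + Q) = (-14 + Q)*(-3 + Q))
J = -667 (J = ((-217 - 1*(-201)) - 641) + (42 + 4**2 - 17*4) = ((-217 + 201) - 641) + (42 + 16 - 68) = (-16 - 641) - 10 = -657 - 10 = -667)
r = 2
r*J = 2*(-667) = -1334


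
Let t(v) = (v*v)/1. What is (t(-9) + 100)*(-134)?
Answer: -24254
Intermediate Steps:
t(v) = v² (t(v) = v²*1 = v²)
(t(-9) + 100)*(-134) = ((-9)² + 100)*(-134) = (81 + 100)*(-134) = 181*(-134) = -24254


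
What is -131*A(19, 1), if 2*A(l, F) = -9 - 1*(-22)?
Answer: -1703/2 ≈ -851.50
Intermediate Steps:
A(l, F) = 13/2 (A(l, F) = (-9 - 1*(-22))/2 = (-9 + 22)/2 = (½)*13 = 13/2)
-131*A(19, 1) = -131*13/2 = -1703/2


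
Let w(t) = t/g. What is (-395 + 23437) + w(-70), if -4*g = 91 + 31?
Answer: 1405702/61 ≈ 23044.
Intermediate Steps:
g = -61/2 (g = -(91 + 31)/4 = -1/4*122 = -61/2 ≈ -30.500)
w(t) = -2*t/61 (w(t) = t/(-61/2) = t*(-2/61) = -2*t/61)
(-395 + 23437) + w(-70) = (-395 + 23437) - 2/61*(-70) = 23042 + 140/61 = 1405702/61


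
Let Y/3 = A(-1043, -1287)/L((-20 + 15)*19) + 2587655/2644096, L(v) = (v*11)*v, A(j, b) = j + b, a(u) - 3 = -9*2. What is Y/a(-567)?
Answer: -7163677327/37498947200 ≈ -0.19104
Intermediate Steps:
a(u) = -15 (a(u) = 3 - 9*2 = 3 - 18 = -15)
A(j, b) = b + j
L(v) = 11*v**2 (L(v) = (11*v)*v = 11*v**2)
Y = 21491031981/7499789440 (Y = 3*((-1287 - 1043)/((11*((-20 + 15)*19)**2)) + 2587655/2644096) = 3*(-2330/(11*(-5*19)**2) + 2587655*(1/2644096)) = 3*(-2330/(11*(-95)**2) + 369665/377728) = 3*(-2330/(11*9025) + 369665/377728) = 3*(-2330/99275 + 369665/377728) = 3*(-2330*1/99275 + 369665/377728) = 3*(-466/19855 + 369665/377728) = 3*(7163677327/7499789440) = 21491031981/7499789440 ≈ 2.8656)
Y/a(-567) = (21491031981/7499789440)/(-15) = (21491031981/7499789440)*(-1/15) = -7163677327/37498947200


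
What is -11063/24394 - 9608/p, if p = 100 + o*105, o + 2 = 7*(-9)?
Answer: 159978877/164049650 ≈ 0.97519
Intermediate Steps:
o = -65 (o = -2 + 7*(-9) = -2 - 63 = -65)
p = -6725 (p = 100 - 65*105 = 100 - 6825 = -6725)
-11063/24394 - 9608/p = -11063/24394 - 9608/(-6725) = -11063*1/24394 - 9608*(-1/6725) = -11063/24394 + 9608/6725 = 159978877/164049650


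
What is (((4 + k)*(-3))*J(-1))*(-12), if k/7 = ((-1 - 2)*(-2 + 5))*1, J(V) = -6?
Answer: 12744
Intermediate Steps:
k = -63 (k = 7*(((-1 - 2)*(-2 + 5))*1) = 7*(-3*3*1) = 7*(-9*1) = 7*(-9) = -63)
(((4 + k)*(-3))*J(-1))*(-12) = (((4 - 63)*(-3))*(-6))*(-12) = (-59*(-3)*(-6))*(-12) = (177*(-6))*(-12) = -1062*(-12) = 12744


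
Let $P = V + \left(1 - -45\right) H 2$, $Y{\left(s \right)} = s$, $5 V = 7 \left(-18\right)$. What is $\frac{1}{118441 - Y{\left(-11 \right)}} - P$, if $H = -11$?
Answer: $\frac{614292077}{592260} \approx 1037.2$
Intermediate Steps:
$V = - \frac{126}{5}$ ($V = \frac{7 \left(-18\right)}{5} = \frac{1}{5} \left(-126\right) = - \frac{126}{5} \approx -25.2$)
$P = - \frac{5186}{5}$ ($P = - \frac{126}{5} + \left(1 - -45\right) \left(\left(-11\right) 2\right) = - \frac{126}{5} + \left(1 + 45\right) \left(-22\right) = - \frac{126}{5} + 46 \left(-22\right) = - \frac{126}{5} - 1012 = - \frac{5186}{5} \approx -1037.2$)
$\frac{1}{118441 - Y{\left(-11 \right)}} - P = \frac{1}{118441 - -11} - - \frac{5186}{5} = \frac{1}{118441 + 11} + \frac{5186}{5} = \frac{1}{118452} + \frac{5186}{5} = \frac{614292077}{592260}$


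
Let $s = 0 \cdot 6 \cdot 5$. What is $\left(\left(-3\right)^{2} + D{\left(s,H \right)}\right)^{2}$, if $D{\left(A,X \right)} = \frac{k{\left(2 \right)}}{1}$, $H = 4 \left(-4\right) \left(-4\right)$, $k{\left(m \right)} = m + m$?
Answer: $169$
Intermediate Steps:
$k{\left(m \right)} = 2 m$
$H = 64$ ($H = \left(-16\right) \left(-4\right) = 64$)
$s = 0$ ($s = 0 \cdot 5 = 0$)
$D{\left(A,X \right)} = 4$ ($D{\left(A,X \right)} = \frac{2 \cdot 2}{1} = 4 \cdot 1 = 4$)
$\left(\left(-3\right)^{2} + D{\left(s,H \right)}\right)^{2} = \left(\left(-3\right)^{2} + 4\right)^{2} = \left(9 + 4\right)^{2} = 13^{2} = 169$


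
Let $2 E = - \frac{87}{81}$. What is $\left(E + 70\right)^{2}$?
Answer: $\frac{14070001}{2916} \approx 4825.1$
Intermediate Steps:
$E = - \frac{29}{54}$ ($E = \frac{\left(-87\right) \frac{1}{81}}{2} = \frac{1}{2} \left(- \frac{29}{27}\right) = - \frac{29}{54} \approx -0.53704$)
$\left(E + 70\right)^{2} = \left(- \frac{29}{54} + 70\right)^{2} = \left(\frac{3751}{54}\right)^{2} = \frac{14070001}{2916}$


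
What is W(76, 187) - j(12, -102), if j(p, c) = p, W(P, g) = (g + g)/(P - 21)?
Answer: -26/5 ≈ -5.2000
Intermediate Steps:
W(P, g) = 2*g/(-21 + P) (W(P, g) = (2*g)/(-21 + P) = 2*g/(-21 + P))
W(76, 187) - j(12, -102) = 2*187/(-21 + 76) - 1*12 = 2*187/55 - 12 = 2*187*(1/55) - 12 = 34/5 - 12 = -26/5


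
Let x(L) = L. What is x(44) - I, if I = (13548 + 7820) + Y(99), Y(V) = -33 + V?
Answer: -21390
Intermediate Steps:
I = 21434 (I = (13548 + 7820) + (-33 + 99) = 21368 + 66 = 21434)
x(44) - I = 44 - 1*21434 = 44 - 21434 = -21390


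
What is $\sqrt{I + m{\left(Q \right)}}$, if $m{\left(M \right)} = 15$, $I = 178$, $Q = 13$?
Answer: $\sqrt{193} \approx 13.892$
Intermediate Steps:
$\sqrt{I + m{\left(Q \right)}} = \sqrt{178 + 15} = \sqrt{193}$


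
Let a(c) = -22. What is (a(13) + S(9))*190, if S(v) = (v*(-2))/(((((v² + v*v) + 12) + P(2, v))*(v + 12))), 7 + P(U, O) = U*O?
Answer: -1082848/259 ≈ -4180.9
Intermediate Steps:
P(U, O) = -7 + O*U (P(U, O) = -7 + U*O = -7 + O*U)
S(v) = -2*v/((12 + v)*(5 + 2*v + 2*v²)) (S(v) = (v*(-2))/(((((v² + v*v) + 12) + (-7 + v*2))*(v + 12))) = (-2*v)/(((((v² + v²) + 12) + (-7 + 2*v))*(12 + v))) = (-2*v)/((((2*v² + 12) + (-7 + 2*v))*(12 + v))) = (-2*v)/((((12 + 2*v²) + (-7 + 2*v))*(12 + v))) = (-2*v)/(((5 + 2*v + 2*v²)*(12 + v))) = (-2*v)/(((12 + v)*(5 + 2*v + 2*v²))) = (-2*v)*(1/((12 + v)*(5 + 2*v + 2*v²))) = -2*v/((12 + v)*(5 + 2*v + 2*v²)))
(a(13) + S(9))*190 = (-22 - 2*9/(60 + 2*9³ + 26*9² + 29*9))*190 = (-22 - 2*9/(60 + 2*729 + 26*81 + 261))*190 = (-22 - 2*9/(60 + 1458 + 2106 + 261))*190 = (-22 - 2*9/3885)*190 = (-22 - 2*9*1/3885)*190 = (-22 - 6/1295)*190 = -28496/1295*190 = -1082848/259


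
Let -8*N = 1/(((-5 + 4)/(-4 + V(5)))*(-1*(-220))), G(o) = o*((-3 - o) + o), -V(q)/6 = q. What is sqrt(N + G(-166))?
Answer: sqrt(24102265)/220 ≈ 22.315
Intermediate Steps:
V(q) = -6*q
G(o) = -3*o (G(o) = o*(-3) = -3*o)
N = -17/880 (N = -(-4 - 6*5)/(220*(-5 + 4))/8 = -1/(8*(-1/(-4 - 30)*220)) = -1/(8*(-1/(-34)*220)) = -1/(8*(-1*(-1/34)*220)) = -1/(8*((1/34)*220)) = -1/(8*110/17) = -1/8*17/110 = -17/880 ≈ -0.019318)
sqrt(N + G(-166)) = sqrt(-17/880 - 3*(-166)) = sqrt(-17/880 + 498) = sqrt(438223/880) = sqrt(24102265)/220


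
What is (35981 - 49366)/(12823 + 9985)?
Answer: -13385/22808 ≈ -0.58686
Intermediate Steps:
(35981 - 49366)/(12823 + 9985) = -13385/22808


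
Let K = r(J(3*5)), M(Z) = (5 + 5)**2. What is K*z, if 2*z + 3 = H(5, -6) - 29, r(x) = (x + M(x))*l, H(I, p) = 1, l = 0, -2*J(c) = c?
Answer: 0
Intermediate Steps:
J(c) = -c/2
M(Z) = 100 (M(Z) = 10**2 = 100)
r(x) = 0 (r(x) = (x + 100)*0 = (100 + x)*0 = 0)
K = 0
z = -31/2 (z = -3/2 + (1 - 29)/2 = -3/2 + (1/2)*(-28) = -3/2 - 14 = -31/2 ≈ -15.500)
K*z = 0*(-31/2) = 0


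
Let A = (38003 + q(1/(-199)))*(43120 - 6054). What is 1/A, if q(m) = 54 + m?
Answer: 199/280713494572 ≈ 7.0891e-10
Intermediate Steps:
A = 280713494572/199 (A = (38003 + (54 + 1/(-199)))*(43120 - 6054) = (38003 + (54 - 1/199))*37066 = (38003 + 10745/199)*37066 = (7573342/199)*37066 = 280713494572/199 ≈ 1.4106e+9)
1/A = 1/(280713494572/199) = 199/280713494572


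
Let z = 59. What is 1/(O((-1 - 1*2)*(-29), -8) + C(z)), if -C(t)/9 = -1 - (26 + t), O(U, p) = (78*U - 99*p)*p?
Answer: -1/59850 ≈ -1.6708e-5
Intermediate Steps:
O(U, p) = p*(-99*p + 78*U) (O(U, p) = (-99*p + 78*U)*p = p*(-99*p + 78*U))
C(t) = 243 + 9*t (C(t) = -9*(-1 - (26 + t)) = -9*(-1 + (-26 - t)) = -9*(-27 - t) = 243 + 9*t)
1/(O((-1 - 1*2)*(-29), -8) + C(z)) = 1/(3*(-8)*(-33*(-8) + 26*((-1 - 1*2)*(-29))) + (243 + 9*59)) = 1/(3*(-8)*(264 + 26*((-1 - 2)*(-29))) + (243 + 531)) = 1/(3*(-8)*(264 + 26*(-3*(-29))) + 774) = 1/(3*(-8)*(264 + 26*87) + 774) = 1/(3*(-8)*(264 + 2262) + 774) = 1/(3*(-8)*2526 + 774) = 1/(-60624 + 774) = 1/(-59850) = -1/59850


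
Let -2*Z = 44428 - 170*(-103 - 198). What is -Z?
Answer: 47799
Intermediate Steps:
Z = -47799 (Z = -(44428 - 170*(-103 - 198))/2 = -(44428 - 170*(-301))/2 = -(44428 - 1*(-51170))/2 = -(44428 + 51170)/2 = -½*95598 = -47799)
-Z = -1*(-47799) = 47799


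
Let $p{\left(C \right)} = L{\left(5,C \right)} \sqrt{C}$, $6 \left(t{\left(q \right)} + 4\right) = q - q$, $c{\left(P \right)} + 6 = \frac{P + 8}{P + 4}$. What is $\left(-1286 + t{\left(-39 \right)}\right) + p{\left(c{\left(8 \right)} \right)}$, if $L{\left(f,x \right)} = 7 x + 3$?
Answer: $-1290 - \frac{89 i \sqrt{42}}{9} \approx -1290.0 - 64.087 i$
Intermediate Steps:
$L{\left(f,x \right)} = 3 + 7 x$
$c{\left(P \right)} = -6 + \frac{8 + P}{4 + P}$ ($c{\left(P \right)} = -6 + \frac{P + 8}{P + 4} = -6 + \frac{8 + P}{4 + P}$)
$t{\left(q \right)} = -4$ ($t{\left(q \right)} = -4 + \frac{q - q}{6} = -4 + \frac{1}{6} \cdot 0 = -4 + 0 = -4$)
$p{\left(C \right)} = \sqrt{C} \left(3 + 7 C\right)$ ($p{\left(C \right)} = \left(3 + 7 C\right) \sqrt{C} = \sqrt{C} \left(3 + 7 C\right)$)
$\left(-1286 + t{\left(-39 \right)}\right) + p{\left(c{\left(8 \right)} \right)} = \left(-1286 - 4\right) + \sqrt{\frac{-16 - 40}{4 + 8}} \left(3 + 7 \frac{-16 - 40}{4 + 8}\right) = -1290 + \sqrt{\frac{-16 - 40}{12}} \left(3 + 7 \frac{-16 - 40}{12}\right) = -1290 + \sqrt{\frac{1}{12} \left(-56\right)} \left(3 + 7 \cdot \frac{1}{12} \left(-56\right)\right) = -1290 + \sqrt{- \frac{14}{3}} \left(3 + 7 \left(- \frac{14}{3}\right)\right) = -1290 + \frac{i \sqrt{42}}{3} \left(3 - \frac{98}{3}\right) = -1290 + \frac{i \sqrt{42}}{3} \left(- \frac{89}{3}\right) = -1290 - \frac{89 i \sqrt{42}}{9}$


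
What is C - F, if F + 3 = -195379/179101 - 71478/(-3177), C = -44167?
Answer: -2793518698447/63222653 ≈ -44185.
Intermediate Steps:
F = 1163783396/63222653 (F = -3 + (-195379/179101 - 71478/(-3177)) = -3 + (-195379*1/179101 - 71478*(-1/3177)) = -3 + (-195379/179101 + 7942/353) = -3 + 1353451355/63222653 = 1163783396/63222653 ≈ 18.408)
C - F = -44167 - 1*1163783396/63222653 = -44167 - 1163783396/63222653 = -2793518698447/63222653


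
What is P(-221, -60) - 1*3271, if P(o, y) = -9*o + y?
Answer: -1342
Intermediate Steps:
P(o, y) = y - 9*o
P(-221, -60) - 1*3271 = (-60 - 9*(-221)) - 1*3271 = (-60 + 1989) - 3271 = 1929 - 3271 = -1342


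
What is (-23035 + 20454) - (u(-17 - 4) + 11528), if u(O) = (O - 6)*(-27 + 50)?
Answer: -13488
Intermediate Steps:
u(O) = -138 + 23*O (u(O) = (-6 + O)*23 = -138 + 23*O)
(-23035 + 20454) - (u(-17 - 4) + 11528) = (-23035 + 20454) - ((-138 + 23*(-17 - 4)) + 11528) = -2581 - ((-138 + 23*(-21)) + 11528) = -2581 - ((-138 - 483) + 11528) = -2581 - (-621 + 11528) = -2581 - 1*10907 = -2581 - 10907 = -13488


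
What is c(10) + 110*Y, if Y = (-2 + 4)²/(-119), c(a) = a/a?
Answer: -321/119 ≈ -2.6975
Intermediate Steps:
c(a) = 1
Y = -4/119 (Y = 2²*(-1/119) = 4*(-1/119) = -4/119 ≈ -0.033613)
c(10) + 110*Y = 1 + 110*(-4/119) = 1 - 440/119 = -321/119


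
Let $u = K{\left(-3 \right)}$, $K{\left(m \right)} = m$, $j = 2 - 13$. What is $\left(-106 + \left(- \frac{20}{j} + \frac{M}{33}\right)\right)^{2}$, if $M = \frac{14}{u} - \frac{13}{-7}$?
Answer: $\frac{5221074049}{480249} \approx 10872.0$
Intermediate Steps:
$j = -11$
$u = -3$
$M = - \frac{59}{21}$ ($M = \frac{14}{-3} - \frac{13}{-7} = 14 \left(- \frac{1}{3}\right) - - \frac{13}{7} = - \frac{14}{3} + \frac{13}{7} = - \frac{59}{21} \approx -2.8095$)
$\left(-106 + \left(- \frac{20}{j} + \frac{M}{33}\right)\right)^{2} = \left(-106 - \left(- \frac{20}{11} + \frac{59}{693}\right)\right)^{2} = \left(-106 - - \frac{1201}{693}\right)^{2} = \left(-106 + \left(\frac{20}{11} - \frac{59}{693}\right)\right)^{2} = \left(-106 + \frac{1201}{693}\right)^{2} = \left(- \frac{72257}{693}\right)^{2} = \frac{5221074049}{480249}$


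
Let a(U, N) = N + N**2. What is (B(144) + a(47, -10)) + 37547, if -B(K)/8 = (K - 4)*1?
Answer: 36517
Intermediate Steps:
B(K) = 32 - 8*K (B(K) = -8*(K - 4) = -8*(-4 + K) = 32 - 8*K)
(B(144) + a(47, -10)) + 37547 = ((32 - 8*144) - 10*(1 - 10)) + 37547 = ((32 - 1152) - 10*(-9)) + 37547 = (-1120 + 90) + 37547 = -1030 + 37547 = 36517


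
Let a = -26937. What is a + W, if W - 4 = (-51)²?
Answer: -24332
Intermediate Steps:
W = 2605 (W = 4 + (-51)² = 4 + 2601 = 2605)
a + W = -26937 + 2605 = -24332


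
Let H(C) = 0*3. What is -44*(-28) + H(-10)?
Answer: 1232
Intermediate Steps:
H(C) = 0
-44*(-28) + H(-10) = -44*(-28) + 0 = 1232 + 0 = 1232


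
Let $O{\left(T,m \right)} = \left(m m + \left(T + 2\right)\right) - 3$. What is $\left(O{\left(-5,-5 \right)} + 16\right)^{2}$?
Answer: $1225$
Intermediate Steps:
$O{\left(T,m \right)} = -1 + T + m^{2}$ ($O{\left(T,m \right)} = \left(m^{2} + \left(2 + T\right)\right) - 3 = \left(2 + T + m^{2}\right) - 3 = -1 + T + m^{2}$)
$\left(O{\left(-5,-5 \right)} + 16\right)^{2} = \left(\left(-1 - 5 + \left(-5\right)^{2}\right) + 16\right)^{2} = \left(\left(-1 - 5 + 25\right) + 16\right)^{2} = \left(19 + 16\right)^{2} = 35^{2} = 1225$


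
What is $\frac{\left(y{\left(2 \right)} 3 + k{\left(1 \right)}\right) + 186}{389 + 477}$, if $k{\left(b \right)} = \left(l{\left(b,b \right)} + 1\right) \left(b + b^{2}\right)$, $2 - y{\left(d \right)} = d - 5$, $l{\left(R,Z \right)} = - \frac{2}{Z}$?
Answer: $\frac{199}{866} \approx 0.22979$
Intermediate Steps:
$y{\left(d \right)} = 7 - d$ ($y{\left(d \right)} = 2 - \left(d - 5\right) = 2 - \left(-5 + d\right) = 7 - d$)
$k{\left(b \right)} = \left(1 - \frac{2}{b}\right) \left(b + b^{2}\right)$ ($k{\left(b \right)} = \left(- \frac{2}{b} + 1\right) \left(b + b^{2}\right) = \left(1 - \frac{2}{b}\right) \left(b + b^{2}\right)$)
$\frac{\left(y{\left(2 \right)} 3 + k{\left(1 \right)}\right) + 186}{389 + 477} = \frac{\left(\left(7 - 2\right) 3 - \left(2 - \left(-1 + 1\right)\right)\right) + 186}{389 + 477} = \frac{\left(\left(7 - 2\right) 3 + \left(-2 + 1 \cdot 0\right)\right) + 186}{866} = \left(\left(5 \cdot 3 + \left(-2 + 0\right)\right) + 186\right) \frac{1}{866} = \left(\left(15 - 2\right) + 186\right) \frac{1}{866} = \left(13 + 186\right) \frac{1}{866} = 199 \cdot \frac{1}{866} = \frac{199}{866}$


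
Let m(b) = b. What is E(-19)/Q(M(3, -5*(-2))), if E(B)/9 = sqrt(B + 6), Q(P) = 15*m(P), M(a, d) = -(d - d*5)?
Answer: 3*I*sqrt(13)/200 ≈ 0.054083*I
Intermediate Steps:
M(a, d) = 4*d (M(a, d) = -(d - 5*d) = -(-4)*d = 4*d)
Q(P) = 15*P
E(B) = 9*sqrt(6 + B) (E(B) = 9*sqrt(B + 6) = 9*sqrt(6 + B))
E(-19)/Q(M(3, -5*(-2))) = (9*sqrt(6 - 19))/((15*(4*(-5*(-2))))) = (9*sqrt(-13))/((15*(4*10))) = (9*(I*sqrt(13)))/((15*40)) = (9*I*sqrt(13))/600 = (9*I*sqrt(13))*(1/600) = 3*I*sqrt(13)/200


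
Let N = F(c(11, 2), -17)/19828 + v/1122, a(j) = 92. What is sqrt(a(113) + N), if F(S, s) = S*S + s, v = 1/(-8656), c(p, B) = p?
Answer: sqrt(13327560132441969328662)/12035635656 ≈ 9.5919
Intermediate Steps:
v = -1/8656 ≈ -0.00011553
F(S, s) = s + S**2 (F(S, s) = S**2 + s = s + S**2)
N = 252507875/48142542624 (N = (-17 + 11**2)/19828 - 1/8656/1122 = (-17 + 121)*(1/19828) - 1/8656*1/1122 = 104*(1/19828) - 1/9712032 = 26/4957 - 1/9712032 = 252507875/48142542624 ≈ 0.0052450)
sqrt(a(113) + N) = sqrt(92 + 252507875/48142542624) = sqrt(4429366429283/48142542624) = sqrt(13327560132441969328662)/12035635656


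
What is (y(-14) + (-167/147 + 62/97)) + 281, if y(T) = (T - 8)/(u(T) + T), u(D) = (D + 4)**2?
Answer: 171829993/613137 ≈ 280.25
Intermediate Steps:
u(D) = (4 + D)**2
y(T) = (-8 + T)/(T + (4 + T)**2) (y(T) = (T - 8)/((4 + T)**2 + T) = (-8 + T)/(T + (4 + T)**2))
(y(-14) + (-167/147 + 62/97)) + 281 = ((-8 - 14)/(-14 + (4 - 14)**2) + (-167/147 + 62/97)) + 281 = (-22/(-14 + (-10)**2) + (-167*1/147 + 62*(1/97))) + 281 = (-22/(-14 + 100) + (-167/147 + 62/97)) + 281 = (-22/86 - 7085/14259) + 281 = ((1/86)*(-22) - 7085/14259) + 281 = (-11/43 - 7085/14259) + 281 = -461504/613137 + 281 = 171829993/613137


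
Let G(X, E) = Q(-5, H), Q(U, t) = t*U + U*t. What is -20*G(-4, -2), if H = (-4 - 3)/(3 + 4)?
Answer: -200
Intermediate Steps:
H = -1 (H = -7/7 = -7*1/7 = -1)
Q(U, t) = 2*U*t (Q(U, t) = U*t + U*t = 2*U*t)
G(X, E) = 10 (G(X, E) = 2*(-5)*(-1) = 10)
-20*G(-4, -2) = -20*10 = -200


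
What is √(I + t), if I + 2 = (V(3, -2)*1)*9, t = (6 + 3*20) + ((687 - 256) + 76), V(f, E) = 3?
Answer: √598 ≈ 24.454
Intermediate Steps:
t = 573 (t = (6 + 60) + (431 + 76) = 66 + 507 = 573)
I = 25 (I = -2 + (3*1)*9 = -2 + 3*9 = -2 + 27 = 25)
√(I + t) = √(25 + 573) = √598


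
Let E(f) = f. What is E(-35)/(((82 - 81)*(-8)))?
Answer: 35/8 ≈ 4.3750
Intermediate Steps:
E(-35)/(((82 - 81)*(-8))) = -35*(-1/(8*(82 - 81))) = -35/(1*(-8)) = -35/(-8) = -35*(-⅛) = 35/8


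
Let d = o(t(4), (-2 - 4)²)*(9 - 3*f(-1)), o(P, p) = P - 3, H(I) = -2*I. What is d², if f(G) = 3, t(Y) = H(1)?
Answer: 0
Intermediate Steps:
t(Y) = -2 (t(Y) = -2*1 = -2)
o(P, p) = -3 + P
d = 0 (d = (-3 - 2)*(9 - 3*3) = -5*(9 - 9) = -5*0 = 0)
d² = 0² = 0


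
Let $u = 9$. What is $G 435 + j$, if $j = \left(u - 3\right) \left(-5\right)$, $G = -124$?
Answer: $-53970$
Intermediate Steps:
$j = -30$ ($j = \left(9 - 3\right) \left(-5\right) = 6 \left(-5\right) = -30$)
$G 435 + j = \left(-124\right) 435 - 30 = -53940 - 30 = -53970$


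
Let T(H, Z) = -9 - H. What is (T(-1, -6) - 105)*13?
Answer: -1469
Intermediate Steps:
(T(-1, -6) - 105)*13 = ((-9 - 1*(-1)) - 105)*13 = ((-9 + 1) - 105)*13 = (-8 - 105)*13 = -113*13 = -1469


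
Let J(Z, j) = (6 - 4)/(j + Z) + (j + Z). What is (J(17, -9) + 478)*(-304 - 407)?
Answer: -1382895/4 ≈ -3.4572e+5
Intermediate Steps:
J(Z, j) = Z + j + 2/(Z + j) (J(Z, j) = 2/(Z + j) + (Z + j) = Z + j + 2/(Z + j))
(J(17, -9) + 478)*(-304 - 407) = ((2 + 17² + (-9)² + 2*17*(-9))/(17 - 9) + 478)*(-304 - 407) = ((2 + 289 + 81 - 306)/8 + 478)*(-711) = ((⅛)*66 + 478)*(-711) = (33/4 + 478)*(-711) = (1945/4)*(-711) = -1382895/4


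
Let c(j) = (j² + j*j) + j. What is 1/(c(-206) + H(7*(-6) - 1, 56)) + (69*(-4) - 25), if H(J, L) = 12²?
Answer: -25527809/84810 ≈ -301.00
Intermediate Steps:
H(J, L) = 144
c(j) = j + 2*j² (c(j) = (j² + j²) + j = 2*j² + j = j + 2*j²)
1/(c(-206) + H(7*(-6) - 1, 56)) + (69*(-4) - 25) = 1/(-206*(1 + 2*(-206)) + 144) + (69*(-4) - 25) = 1/(-206*(1 - 412) + 144) + (-276 - 25) = 1/(-206*(-411) + 144) - 301 = 1/(84666 + 144) - 301 = 1/84810 - 301 = -25527809/84810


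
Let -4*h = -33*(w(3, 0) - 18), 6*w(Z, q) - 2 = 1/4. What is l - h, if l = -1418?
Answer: -40723/32 ≈ -1272.6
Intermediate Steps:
w(Z, q) = 3/8 (w(Z, q) = 1/3 + (1/6)/4 = 1/3 + (1/6)*(1/4) = 1/3 + 1/24 = 3/8)
h = -4653/32 (h = -(-33)*(3/8 - 18)/4 = -(-33)*(-141)/(4*8) = -1/4*4653/8 = -4653/32 ≈ -145.41)
l - h = -1418 - 1*(-4653/32) = -1418 + 4653/32 = -40723/32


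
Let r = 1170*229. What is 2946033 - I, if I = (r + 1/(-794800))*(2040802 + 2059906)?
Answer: -218311640007445723/198700 ≈ -1.0987e+12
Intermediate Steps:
r = 267930
I = 218312225384202823/198700 (I = (267930 + 1/(-794800))*(2040802 + 2059906) = (267930 - 1/794800)*4100708 = (212950763999/794800)*4100708 = 218312225384202823/198700 ≈ 1.0987e+12)
2946033 - I = 2946033 - 1*218312225384202823/198700 = 2946033 - 218312225384202823/198700 = -218311640007445723/198700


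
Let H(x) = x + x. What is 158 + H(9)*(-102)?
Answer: -1678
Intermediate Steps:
H(x) = 2*x
158 + H(9)*(-102) = 158 + (2*9)*(-102) = 158 + 18*(-102) = 158 - 1836 = -1678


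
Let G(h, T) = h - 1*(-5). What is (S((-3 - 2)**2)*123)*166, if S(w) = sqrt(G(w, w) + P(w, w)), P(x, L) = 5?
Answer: 20418*sqrt(35) ≈ 1.2079e+5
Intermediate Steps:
G(h, T) = 5 + h (G(h, T) = h + 5 = 5 + h)
S(w) = sqrt(10 + w) (S(w) = sqrt((5 + w) + 5) = sqrt(10 + w))
(S((-3 - 2)**2)*123)*166 = (sqrt(10 + (-3 - 2)**2)*123)*166 = (sqrt(10 + (-5)**2)*123)*166 = (sqrt(10 + 25)*123)*166 = (sqrt(35)*123)*166 = (123*sqrt(35))*166 = 20418*sqrt(35)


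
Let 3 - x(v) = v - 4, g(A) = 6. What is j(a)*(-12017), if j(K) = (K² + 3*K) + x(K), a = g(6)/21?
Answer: -4506375/49 ≈ -91967.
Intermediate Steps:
x(v) = 7 - v (x(v) = 3 - (v - 4) = 3 - (-4 + v) = 3 + (4 - v) = 7 - v)
a = 2/7 (a = 6/21 = 6*(1/21) = 2/7 ≈ 0.28571)
j(K) = 7 + K² + 2*K (j(K) = (K² + 3*K) + (7 - K) = 7 + K² + 2*K)
j(a)*(-12017) = (7 + (2/7)² + 2*(2/7))*(-12017) = (7 + 4/49 + 4/7)*(-12017) = (375/49)*(-12017) = -4506375/49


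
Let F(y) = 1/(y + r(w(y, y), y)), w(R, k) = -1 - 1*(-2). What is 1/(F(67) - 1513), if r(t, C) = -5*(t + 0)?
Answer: -62/93805 ≈ -0.00066095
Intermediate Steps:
w(R, k) = 1 (w(R, k) = -1 + 2 = 1)
r(t, C) = -5*t
F(y) = 1/(-5 + y) (F(y) = 1/(y - 5*1) = 1/(y - 5) = 1/(-5 + y))
1/(F(67) - 1513) = 1/(1/(-5 + 67) - 1513) = 1/(1/62 - 1513) = 1/(-93805/62) = -62/93805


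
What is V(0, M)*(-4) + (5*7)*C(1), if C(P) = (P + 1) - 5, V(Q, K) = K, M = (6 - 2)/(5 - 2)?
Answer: -331/3 ≈ -110.33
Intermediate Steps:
M = 4/3 ≈ 1.3333
C(P) = -4 + P (C(P) = (1 + P) - 5 = -4 + P)
V(0, M)*(-4) + (5*7)*C(1) = (4/3)*(-4) + (5*7)*(-4 + 1) = -16/3 + 35*(-3) = -16/3 - 105 = -331/3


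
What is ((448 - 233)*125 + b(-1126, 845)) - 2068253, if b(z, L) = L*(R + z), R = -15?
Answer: -3005523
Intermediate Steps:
b(z, L) = L*(-15 + z)
((448 - 233)*125 + b(-1126, 845)) - 2068253 = ((448 - 233)*125 + 845*(-15 - 1126)) - 2068253 = (215*125 + 845*(-1141)) - 2068253 = (26875 - 964145) - 2068253 = -937270 - 2068253 = -3005523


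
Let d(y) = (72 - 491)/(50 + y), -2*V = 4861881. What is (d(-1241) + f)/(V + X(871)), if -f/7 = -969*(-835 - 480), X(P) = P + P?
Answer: 21246593552/5786350827 ≈ 3.6718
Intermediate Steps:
X(P) = 2*P
f = -8919645 (f = -(-6783)*(-835 - 480) = -(-6783)*(-1315) = -7*1274235 = -8919645)
V = -4861881/2 (V = -½*4861881 = -4861881/2 ≈ -2.4309e+6)
d(y) = -419/(50 + y)
(d(-1241) + f)/(V + X(871)) = (-419/(50 - 1241) - 8919645)/(-4861881/2 + 2*871) = (-419/(-1191) - 8919645)/(-4861881/2 + 1742) = (-419*(-1/1191) - 8919645)/(-4858397/2) = (419/1191 - 8919645)*(-2/4858397) = -10623296776/1191*(-2/4858397) = 21246593552/5786350827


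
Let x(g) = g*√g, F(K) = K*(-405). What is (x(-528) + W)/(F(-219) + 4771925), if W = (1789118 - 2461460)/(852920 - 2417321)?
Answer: 112057/1267326464770 - 528*I*√33/1215155 ≈ 8.842e-8 - 0.0024961*I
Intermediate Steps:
F(K) = -405*K
x(g) = g^(3/2)
W = 224114/521467 (W = -672342/(-1564401) = -672342*(-1/1564401) = 224114/521467 ≈ 0.42978)
(x(-528) + W)/(F(-219) + 4771925) = ((-528)^(3/2) + 224114/521467)/(-405*(-219) + 4771925) = (-2112*I*√33 + 224114/521467)/(88695 + 4771925) = (224114/521467 - 2112*I*√33)/4860620 = (224114/521467 - 2112*I*√33)*(1/4860620) = 112057/1267326464770 - 528*I*√33/1215155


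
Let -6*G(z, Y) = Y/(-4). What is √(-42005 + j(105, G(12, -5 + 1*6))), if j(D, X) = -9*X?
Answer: I*√672086/4 ≈ 204.95*I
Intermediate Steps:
G(z, Y) = Y/24 (G(z, Y) = -Y/(6*(-4)) = -Y*(-1)/(6*4) = -(-1)*Y/24 = Y/24)
√(-42005 + j(105, G(12, -5 + 1*6))) = √(-42005 - 3*(-5 + 1*6)/8) = √(-42005 - 3*(-5 + 6)/8) = √(-42005 - 3/8) = √(-336043/8) = I*√672086/4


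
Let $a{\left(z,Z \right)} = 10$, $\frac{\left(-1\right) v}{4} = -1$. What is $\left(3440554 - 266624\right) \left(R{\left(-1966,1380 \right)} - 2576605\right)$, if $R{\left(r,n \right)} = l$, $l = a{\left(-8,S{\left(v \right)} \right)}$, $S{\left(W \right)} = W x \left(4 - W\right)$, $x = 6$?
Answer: $-8177932168350$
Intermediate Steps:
$v = 4$ ($v = \left(-4\right) \left(-1\right) = 4$)
$S{\left(W \right)} = 6 W \left(4 - W\right)$ ($S{\left(W \right)} = W 6 \left(4 - W\right) = 6 W \left(4 - W\right)$)
$l = 10$
$R{\left(r,n \right)} = 10$
$\left(3440554 - 266624\right) \left(R{\left(-1966,1380 \right)} - 2576605\right) = \left(3440554 - 266624\right) \left(10 - 2576605\right) = 3173930 \left(-2576595\right) = -8177932168350$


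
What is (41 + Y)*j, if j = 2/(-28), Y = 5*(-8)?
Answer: -1/14 ≈ -0.071429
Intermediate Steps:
Y = -40
j = -1/14 (j = 2*(-1/28) = -1/14 ≈ -0.071429)
(41 + Y)*j = (41 - 40)*(-1/14) = 1*(-1/14) = -1/14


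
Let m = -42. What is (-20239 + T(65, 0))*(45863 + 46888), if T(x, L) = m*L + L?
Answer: -1877187489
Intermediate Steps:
T(x, L) = -41*L (T(x, L) = -42*L + L = -41*L)
(-20239 + T(65, 0))*(45863 + 46888) = (-20239 - 41*0)*(45863 + 46888) = (-20239 + 0)*92751 = -20239*92751 = -1877187489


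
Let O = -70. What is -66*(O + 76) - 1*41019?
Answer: -41415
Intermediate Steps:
-66*(O + 76) - 1*41019 = -66*(-70 + 76) - 1*41019 = -66*6 - 41019 = -396 - 41019 = -41415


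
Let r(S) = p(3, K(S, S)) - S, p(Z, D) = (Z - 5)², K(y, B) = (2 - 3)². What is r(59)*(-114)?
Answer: 6270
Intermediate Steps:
K(y, B) = 1 (K(y, B) = (-1)² = 1)
p(Z, D) = (-5 + Z)²
r(S) = 4 - S (r(S) = (-5 + 3)² - S = (-2)² - S = 4 - S)
r(59)*(-114) = (4 - 1*59)*(-114) = (4 - 59)*(-114) = -55*(-114) = 6270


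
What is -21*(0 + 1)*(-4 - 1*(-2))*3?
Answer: 126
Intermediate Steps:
-21*(0 + 1)*(-4 - 1*(-2))*3 = -21*(-4 + 2)*3 = -21*(-2)*3 = 42*3 = 126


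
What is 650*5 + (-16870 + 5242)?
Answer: -8378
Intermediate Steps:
650*5 + (-16870 + 5242) = 3250 - 11628 = -8378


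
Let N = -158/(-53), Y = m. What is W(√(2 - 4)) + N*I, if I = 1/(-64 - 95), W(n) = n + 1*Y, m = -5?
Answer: -42293/8427 + I*√2 ≈ -5.0188 + 1.4142*I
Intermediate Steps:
Y = -5
W(n) = -5 + n (W(n) = n + 1*(-5) = n - 5 = -5 + n)
I = -1/159 (I = 1/(-159) = -1/159 ≈ -0.0062893)
N = 158/53 (N = -158*(-1/53) = 158/53 ≈ 2.9811)
W(√(2 - 4)) + N*I = (-5 + √(2 - 4)) + (158/53)*(-1/159) = (-5 + √(-2)) - 158/8427 = (-5 + I*√2) - 158/8427 = -42293/8427 + I*√2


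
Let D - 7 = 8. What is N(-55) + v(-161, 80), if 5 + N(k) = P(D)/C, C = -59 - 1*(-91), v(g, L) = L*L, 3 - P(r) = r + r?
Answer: 204613/32 ≈ 6394.2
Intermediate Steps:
D = 15 (D = 7 + 8 = 15)
P(r) = 3 - 2*r (P(r) = 3 - (r + r) = 3 - 2*r)
v(g, L) = L**2
C = 32 (C = -59 + 91 = 32)
N(k) = -187/32 (N(k) = -5 + (3 - 2*15)/32 = -5 + (3 - 30)*(1/32) = -5 - 27*1/32 = -5 - 27/32 = -187/32)
N(-55) + v(-161, 80) = -187/32 + 80**2 = -187/32 + 6400 = 204613/32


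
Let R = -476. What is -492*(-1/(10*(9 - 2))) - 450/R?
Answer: 9489/1190 ≈ 7.9740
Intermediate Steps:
-492*(-1/(10*(9 - 2))) - 450/R = -492*(-1/(10*(9 - 2))) - 450/(-476) = -492/((-10*7)) - 450*(-1/476) = -492/(-70) + 225/238 = -492*(-1/70) + 225/238 = 246/35 + 225/238 = 9489/1190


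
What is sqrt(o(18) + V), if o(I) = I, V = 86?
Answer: 2*sqrt(26) ≈ 10.198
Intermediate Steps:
sqrt(o(18) + V) = sqrt(18 + 86) = sqrt(104) = 2*sqrt(26)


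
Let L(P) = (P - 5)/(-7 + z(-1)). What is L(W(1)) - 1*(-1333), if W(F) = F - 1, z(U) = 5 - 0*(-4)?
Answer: 2671/2 ≈ 1335.5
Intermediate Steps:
z(U) = 5 (z(U) = 5 - 1*0 = 5 + 0 = 5)
W(F) = -1 + F
L(P) = 5/2 - P/2 (L(P) = (P - 5)/(-7 + 5) = (-5 + P)/(-2) = (-5 + P)*(-1/2) = 5/2 - P/2)
L(W(1)) - 1*(-1333) = (5/2 - (-1 + 1)/2) - 1*(-1333) = (5/2 - 1/2*0) + 1333 = (5/2 + 0) + 1333 = 5/2 + 1333 = 2671/2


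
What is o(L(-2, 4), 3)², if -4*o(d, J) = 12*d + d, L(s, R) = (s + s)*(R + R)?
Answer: 10816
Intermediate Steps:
L(s, R) = 4*R*s (L(s, R) = (2*s)*(2*R) = 4*R*s)
o(d, J) = -13*d/4 (o(d, J) = -(12*d + d)/4 = -13*d/4)
o(L(-2, 4), 3)² = (-13*4*(-2))² = (-13/4*(-32))² = 104² = 10816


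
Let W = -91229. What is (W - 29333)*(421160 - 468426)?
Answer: 5698483492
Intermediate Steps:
(W - 29333)*(421160 - 468426) = (-91229 - 29333)*(421160 - 468426) = -120562*(-47266) = 5698483492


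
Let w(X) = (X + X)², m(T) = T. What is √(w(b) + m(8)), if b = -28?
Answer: 2*√786 ≈ 56.071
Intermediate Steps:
w(X) = 4*X² (w(X) = (2*X)² = 4*X²)
√(w(b) + m(8)) = √(4*(-28)² + 8) = √(4*784 + 8) = √(3136 + 8) = √3144 = 2*√786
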